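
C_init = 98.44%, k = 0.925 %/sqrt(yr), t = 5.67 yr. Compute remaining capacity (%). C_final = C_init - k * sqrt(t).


Step 1: sqrt(5.67 yr) = 2.3812
Step 2: drop = 0.925 * 2.3812 = 2.2026
Step 3: C_final = 98.44 - 2.2026 = 96.24%

96.24%


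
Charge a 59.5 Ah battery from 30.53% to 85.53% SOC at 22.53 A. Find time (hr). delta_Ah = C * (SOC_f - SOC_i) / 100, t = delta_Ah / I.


delta_Ah = 59.5 * (85.53 - 30.53) / 100 = 32.725 Ah
t = delta_Ah / I = 32.725 / 22.53 = 1.453 hr

1.453 hr


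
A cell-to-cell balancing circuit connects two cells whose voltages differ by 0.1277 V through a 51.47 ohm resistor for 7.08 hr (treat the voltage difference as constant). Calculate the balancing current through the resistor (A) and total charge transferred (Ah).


I_bal = dV / R = 0.1277 / 51.47 = 0.0024811 A
Q = I_bal * t = 0.0024811 * 7.08 = 0.01757 Ah

I=0.0024811 A, Q=0.01757 Ah


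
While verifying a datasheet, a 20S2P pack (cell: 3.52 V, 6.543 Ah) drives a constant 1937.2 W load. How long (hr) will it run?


Step 1: E_pack = Ns * V_cell * Np * C_cell = 20 * 3.52 * 2 * 6.543 = 921.25 Wh
Step 2: t = E_pack / P = 921.25 / 1937.2 = 0.4756 hr

0.4756 hr


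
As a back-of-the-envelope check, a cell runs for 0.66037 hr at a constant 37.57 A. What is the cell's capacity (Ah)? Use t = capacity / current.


C = I * t = 37.57 * 0.66037 = 24.81 Ah

24.81 Ah


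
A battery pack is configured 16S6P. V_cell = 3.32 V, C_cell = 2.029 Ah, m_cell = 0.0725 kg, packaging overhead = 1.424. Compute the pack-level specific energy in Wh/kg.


Step 1: V_pack = 16 * 3.32 = 53.12 V
Step 2: C_pack = 6 * 2.029 = 12.174 Ah
Step 3: E_pack = V_pack * C_pack = 53.12 * 12.174 = 646.68 Wh
Step 4: m_pack = 16 * 6 * 0.0725 * 1.424 = 9.911 kg
Step 5: ED = E_pack / m_pack = 646.68 / 9.911 = 65.25 Wh/kg

65.25 Wh/kg


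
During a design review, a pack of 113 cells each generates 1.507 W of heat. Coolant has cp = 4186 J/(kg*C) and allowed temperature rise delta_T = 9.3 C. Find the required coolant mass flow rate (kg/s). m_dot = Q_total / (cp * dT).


Step 1: Total heat Q = 113 * 1.507 W = 170.29 W
Step 2: denom = cp * dT = 4186 * 9.3 = 38930
Step 3: m_dot = 170.29 / 38930 = 0.004374 kg/s

0.004374 kg/s


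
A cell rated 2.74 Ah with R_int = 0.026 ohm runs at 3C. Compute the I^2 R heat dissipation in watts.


Step 1: I = C_rate * capacity = 3 * 2.74 = 8.22 A
Step 2: Q = I^2 * R = 8.22^2 * 0.026 = 67.568 * 0.026 = 1.757 W

1.757 W


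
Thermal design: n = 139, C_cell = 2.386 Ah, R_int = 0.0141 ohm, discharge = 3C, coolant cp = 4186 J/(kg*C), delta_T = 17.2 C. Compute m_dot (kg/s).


Step 1: I = 3 * 2.386 = 7.158 A
Step 2: Q_cell = I^2 * R = 7.158^2 * 0.0141 = 0.72244 W
Step 3: Q_total = 139 * 0.72244 = 100.42 W
Step 4: m_dot = Q_total / (cp * dT) = 100.42 / (4186 * 17.2) = 0.001395 kg/s

0.001395 kg/s


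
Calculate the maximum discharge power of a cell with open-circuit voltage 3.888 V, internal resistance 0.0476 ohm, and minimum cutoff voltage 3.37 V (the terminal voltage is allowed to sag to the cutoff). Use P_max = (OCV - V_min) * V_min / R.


P_max = (OCV - V_min) * V_min / R = (3.888 - 3.37) * 3.37 / 0.0476 = 0.518 * 3.37 / 0.0476 = 36.67 W

36.67 W


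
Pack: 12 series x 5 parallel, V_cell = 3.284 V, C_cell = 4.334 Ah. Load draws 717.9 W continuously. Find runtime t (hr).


Step 1: E_pack = Ns * V_cell * Np * C_cell = 12 * 3.284 * 5 * 4.334 = 853.97 Wh
Step 2: t = E_pack / P = 853.97 / 717.9 = 1.190 hr

1.190 hr


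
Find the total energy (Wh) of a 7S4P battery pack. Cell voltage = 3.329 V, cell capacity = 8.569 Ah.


E = Ns * Vcell * Np * Ccell = 7 * 3.329 * 4 * 8.569 = 798.7 Wh

798.7 Wh


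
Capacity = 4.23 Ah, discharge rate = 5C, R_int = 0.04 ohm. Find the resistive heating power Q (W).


Step 1: I = C_rate * capacity = 5 * 4.23 = 21.15 A
Step 2: Q = I^2 * R = 21.15^2 * 0.04 = 447.32 * 0.04 = 17.89 W

17.89 W


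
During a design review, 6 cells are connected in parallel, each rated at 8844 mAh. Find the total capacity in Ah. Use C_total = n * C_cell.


Convert: C_cell = 8844 mAh = 8.844 Ah
C_total = 6 * 8.844 = 53.064 Ah

53.064 Ah


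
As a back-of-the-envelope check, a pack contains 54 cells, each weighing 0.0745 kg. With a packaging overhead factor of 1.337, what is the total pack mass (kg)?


Cell mass sum = 54 * 0.0745 = 4.023 kg
With overhead 1.337: m_pack = 4.023 * 1.337 = 5.379 kg

5.379 kg


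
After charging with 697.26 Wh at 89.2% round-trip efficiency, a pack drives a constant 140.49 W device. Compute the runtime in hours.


Step 1: E_discharge = eta/100 * E_charge = 89.2/100 * 697.26 = 621.96 Wh
Step 2: t = E_discharge / P = 621.96 / 140.49 = 4.427 hr

4.427 hr


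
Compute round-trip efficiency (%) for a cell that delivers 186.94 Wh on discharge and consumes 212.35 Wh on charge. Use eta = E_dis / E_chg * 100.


Round-trip efficiency = 186.94/212.35 * 100% = 88.03%

88.03%


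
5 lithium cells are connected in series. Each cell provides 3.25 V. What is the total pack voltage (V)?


V_pack = n * V_cell = 5 * 3.25 = 16.25 V

16.25 V


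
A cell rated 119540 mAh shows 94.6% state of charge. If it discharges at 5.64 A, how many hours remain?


Convert: C_total = 119540 mAh = 119.54 Ah
Step 1: remaining = SOC/100 * C_total = 94.6/100 * 119.54 = 113.08 Ah
Step 2: t = remaining / I = 113.08 / 5.64 = 20.05 hr

20.05 hr


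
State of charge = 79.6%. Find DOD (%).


Complement of SOC: DOD = 100% - 79.6% = 20.4%

20.4%


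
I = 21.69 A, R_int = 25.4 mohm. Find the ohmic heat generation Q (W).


Convert: R = 25.4 mohm = 0.0254 ohm
Q = I^2 * R = 21.69^2 * 0.0254 = 11.95 W

11.95 W


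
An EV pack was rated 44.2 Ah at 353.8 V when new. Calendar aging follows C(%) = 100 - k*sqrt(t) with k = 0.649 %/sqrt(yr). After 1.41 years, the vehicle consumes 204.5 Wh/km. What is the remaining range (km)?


Step 1: capacity retention = 100 - 0.649 * sqrt(1.41) = 100 - 0.649 * 1.1874 = 99.229%
Step 2: C_now = 44.2 * 99.229/100 = 43.859 Ah
Step 3: E_pack = V * C_now = 353.8 * 43.859 = 15517 Wh
Step 4: range = E_pack / consumption = 15517 / 204.5 = 75.88 km

75.88 km


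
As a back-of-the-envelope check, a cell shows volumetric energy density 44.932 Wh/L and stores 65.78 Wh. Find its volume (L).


V = E / ED = 65.78 / 44.932 = 1.464 L

1.464 L


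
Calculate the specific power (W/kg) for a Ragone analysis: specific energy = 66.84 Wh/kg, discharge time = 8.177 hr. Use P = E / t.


Specific power = 66.84 Wh/kg / 8.177 hr = 8.174 W/kg

8.174 W/kg


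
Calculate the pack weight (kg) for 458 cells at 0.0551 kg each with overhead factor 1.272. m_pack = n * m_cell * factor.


Cell mass sum = 458 * 0.0551 = 25.236 kg
With overhead 1.272: m_pack = 25.236 * 1.272 = 32.10 kg

32.10 kg


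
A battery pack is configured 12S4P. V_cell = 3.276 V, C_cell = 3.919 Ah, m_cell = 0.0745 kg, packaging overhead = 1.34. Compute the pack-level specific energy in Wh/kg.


Step 1: V_pack = 12 * 3.276 = 39.312 V
Step 2: C_pack = 4 * 3.919 = 15.676 Ah
Step 3: E_pack = V_pack * C_pack = 39.312 * 15.676 = 616.25 Wh
Step 4: m_pack = 12 * 4 * 0.0745 * 1.34 = 4.7918 kg
Step 5: ED = E_pack / m_pack = 616.25 / 4.7918 = 128.6 Wh/kg

128.6 Wh/kg


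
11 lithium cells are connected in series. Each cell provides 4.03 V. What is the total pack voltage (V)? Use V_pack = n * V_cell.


With 11 cells in series at 4.03 V each, V_pack = 44.33 V

44.33 V


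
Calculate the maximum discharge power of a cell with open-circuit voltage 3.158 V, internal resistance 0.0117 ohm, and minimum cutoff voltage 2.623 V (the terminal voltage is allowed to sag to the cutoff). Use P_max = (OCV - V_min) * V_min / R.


dV = OCV - V_min = 0.535 V (so I_max = dV / R)
P_max = dV * V_min / R = 0.535 * 2.623 / 0.0117 = 119.9 W

119.9 W


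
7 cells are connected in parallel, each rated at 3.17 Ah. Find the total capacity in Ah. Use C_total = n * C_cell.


Parallel capacities add: 7 * 3.17 Ah = 22.19 Ah

22.19 Ah


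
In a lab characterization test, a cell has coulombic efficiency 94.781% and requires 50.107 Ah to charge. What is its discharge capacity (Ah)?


Q_dis = eta/100 * Q_chg = 94.781/100 * 50.107 = 47.49 Ah

47.49 Ah


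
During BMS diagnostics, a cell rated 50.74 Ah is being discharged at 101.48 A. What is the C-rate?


Rearranging: C_rate = 101.48 / 50.74 = 2C

2C


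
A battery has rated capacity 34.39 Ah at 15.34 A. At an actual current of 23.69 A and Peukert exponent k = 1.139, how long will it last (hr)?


Step 1: t_rated = C / I_rated = 34.39 / 15.34 = 2.2419 hr
Step 2: ratio = 15.34 / 23.69 = 0.64753
Step 3: ratio^k = 0.64753^1.139 = 0.60957
Step 4: t = t_rated * ratio^k = 2.2419 * 0.60957 = 1.367 hr

1.367 hr


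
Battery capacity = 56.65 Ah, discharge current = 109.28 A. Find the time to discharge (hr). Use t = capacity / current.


t = capacity / current = 56.65 / 109.28 = 0.5184 hr

0.5184 hr


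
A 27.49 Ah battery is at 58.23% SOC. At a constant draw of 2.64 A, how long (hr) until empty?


Step 1: remaining = SOC/100 * C_total = 58.23/100 * 27.49 = 16.007 Ah
Step 2: t = remaining / I = 16.007 / 2.64 = 6.063 hr

6.063 hr


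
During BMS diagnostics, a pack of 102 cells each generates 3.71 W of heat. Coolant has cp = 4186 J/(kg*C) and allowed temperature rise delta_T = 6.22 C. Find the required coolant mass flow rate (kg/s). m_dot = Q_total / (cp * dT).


Step 1: Total heat Q = 102 * 3.71 W = 378.42 W
Step 2: denom = cp * dT = 4186 * 6.22 = 26037
Step 3: m_dot = 378.42 / 26037 = 0.01453 kg/s

0.01453 kg/s


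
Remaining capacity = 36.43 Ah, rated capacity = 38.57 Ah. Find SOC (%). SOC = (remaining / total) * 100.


SOC = (remaining / total) * 100 = (36.43 / 38.57) * 100 = 94.45%

94.45%


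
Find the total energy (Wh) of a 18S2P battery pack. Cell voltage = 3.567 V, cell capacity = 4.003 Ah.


E = Ns * Vcell * Np * Ccell = 18 * 3.567 * 2 * 4.003 = 514.0 Wh

514.0 Wh


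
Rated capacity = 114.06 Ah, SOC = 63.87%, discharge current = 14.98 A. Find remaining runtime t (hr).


Step 1: remaining = SOC/100 * C_total = 63.87/100 * 114.06 = 72.85 Ah
Step 2: t = remaining / I = 72.85 / 14.98 = 4.863 hr

4.863 hr


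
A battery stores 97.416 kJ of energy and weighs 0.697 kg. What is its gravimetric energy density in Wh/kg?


Convert: E = 97.416 kJ = 27.06 Wh
ED = E / m = 27.06 / 0.697 = 38.82 Wh/kg

38.82 Wh/kg


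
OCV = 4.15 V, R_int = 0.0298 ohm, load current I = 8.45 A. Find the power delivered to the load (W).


Step 1: V_terminal = OCV - I*R = 4.15 - 8.45 * 0.0298 = 3.8982 V
Step 2: P_out = V_terminal * I = 3.8982 * 8.45 = 32.94 W

32.94 W


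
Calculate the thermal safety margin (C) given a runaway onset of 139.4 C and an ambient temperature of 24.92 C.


Safety margin = 139.4 C - 24.92 C = 114.48 C

114.48 C


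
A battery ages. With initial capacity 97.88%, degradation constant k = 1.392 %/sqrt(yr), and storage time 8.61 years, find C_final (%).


sqrt(t) = sqrt(8.61) = 2.9343
C_final = 97.88 - 1.392 * 2.9343 = 93.80%

93.80%


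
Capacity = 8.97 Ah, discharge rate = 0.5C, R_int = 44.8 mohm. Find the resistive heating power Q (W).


Convert: R = 44.8 mohm = 0.0448 ohm
Step 1: I = C_rate * capacity = 0.5 * 8.97 = 4.485 A
Step 2: Q = I^2 * R = 4.485^2 * 0.0448 = 20.115 * 0.0448 = 0.9012 W

0.9012 W


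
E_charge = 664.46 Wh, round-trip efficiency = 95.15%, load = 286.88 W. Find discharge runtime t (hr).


Step 1: E_discharge = eta/100 * E_charge = 95.15/100 * 664.46 = 632.23 Wh
Step 2: t = E_discharge / P = 632.23 / 286.88 = 2.204 hr

2.204 hr


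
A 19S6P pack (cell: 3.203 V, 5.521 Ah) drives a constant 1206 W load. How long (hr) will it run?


Step 1: E_pack = Ns * V_cell * Np * C_cell = 19 * 3.203 * 6 * 5.521 = 2015.9 Wh
Step 2: t = E_pack / P = 2015.9 / 1206 = 1.672 hr

1.672 hr


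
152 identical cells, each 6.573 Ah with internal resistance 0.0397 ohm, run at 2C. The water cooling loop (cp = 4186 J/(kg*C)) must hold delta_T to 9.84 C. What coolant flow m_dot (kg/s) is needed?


Step 1: I = 2 * 6.573 = 13.146 A
Step 2: Q_cell = I^2 * R = 13.146^2 * 0.0397 = 6.8608 W
Step 3: Q_total = 152 * 6.8608 = 1042.8 W
Step 4: m_dot = Q_total / (cp * dT) = 1042.8 / (4186 * 9.84) = 0.02532 kg/s

0.02532 kg/s


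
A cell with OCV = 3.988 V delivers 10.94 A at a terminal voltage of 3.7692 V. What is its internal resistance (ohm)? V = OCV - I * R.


R = (OCV - V) / I = (3.988 - 3.7692) / 10.94 = 0.02000 ohm

0.02000 ohm


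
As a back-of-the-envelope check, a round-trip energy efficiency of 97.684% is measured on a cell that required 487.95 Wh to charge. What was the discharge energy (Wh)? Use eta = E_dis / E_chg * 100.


E_dis = eta/100 * E_chg = 97.684/100 * 487.95 = 476.6 Wh

476.6 Wh


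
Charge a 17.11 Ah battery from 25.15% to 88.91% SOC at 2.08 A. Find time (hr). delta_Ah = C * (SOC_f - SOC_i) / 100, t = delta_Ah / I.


delta_Ah = 17.11 * (88.91 - 25.15) / 100 = 10.909 Ah
t = delta_Ah / I = 10.909 / 2.08 = 5.245 hr

5.245 hr


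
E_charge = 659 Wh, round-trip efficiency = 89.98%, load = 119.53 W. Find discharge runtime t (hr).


Step 1: E_discharge = eta/100 * E_charge = 89.98/100 * 659 = 592.97 Wh
Step 2: t = E_discharge / P = 592.97 / 119.53 = 4.961 hr

4.961 hr


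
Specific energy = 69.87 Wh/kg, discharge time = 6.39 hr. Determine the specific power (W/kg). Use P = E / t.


P_specific = E / t = 69.87 / 6.39 = 10.93 W/kg

10.93 W/kg


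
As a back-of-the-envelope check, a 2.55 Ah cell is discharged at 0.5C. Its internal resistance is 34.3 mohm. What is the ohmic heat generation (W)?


Convert: R = 34.3 mohm = 0.0343 ohm
Step 1: I = C_rate * capacity = 0.5 * 2.55 = 1.275 A
Step 2: Q = I^2 * R = 1.275^2 * 0.0343 = 1.6256 * 0.0343 = 0.05576 W

0.05576 W


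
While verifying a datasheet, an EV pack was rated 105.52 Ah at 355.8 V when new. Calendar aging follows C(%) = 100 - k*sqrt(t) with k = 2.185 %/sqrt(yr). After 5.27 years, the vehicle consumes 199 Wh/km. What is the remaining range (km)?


Step 1: capacity retention = 100 - 2.185 * sqrt(5.27) = 100 - 2.185 * 2.2956 = 94.984%
Step 2: C_now = 105.52 * 94.984/100 = 100.23 Ah
Step 3: E_pack = V * C_now = 355.8 * 100.23 = 35662 Wh
Step 4: range = E_pack / consumption = 35662 / 199 = 179.2 km

179.2 km


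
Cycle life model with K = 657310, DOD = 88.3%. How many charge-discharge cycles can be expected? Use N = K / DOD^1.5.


DOD^1.5 = 829.74
N = K / DOD^1.5 = 657310 / 829.74 = 792.2

792.2 cycles


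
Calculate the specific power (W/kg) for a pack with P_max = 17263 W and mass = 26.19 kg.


SP = P / m = 17263 / 26.19 = 659.1 W/kg

659.1 W/kg


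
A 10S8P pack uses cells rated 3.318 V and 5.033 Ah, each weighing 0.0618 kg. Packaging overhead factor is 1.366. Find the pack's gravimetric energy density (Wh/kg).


Step 1: V_pack = 10 * 3.318 = 33.18 V
Step 2: C_pack = 8 * 5.033 = 40.264 Ah
Step 3: E_pack = V_pack * C_pack = 33.18 * 40.264 = 1336 Wh
Step 4: m_pack = 10 * 8 * 0.0618 * 1.366 = 6.7535 kg
Step 5: ED = E_pack / m_pack = 1336 / 6.7535 = 197.8 Wh/kg

197.8 Wh/kg


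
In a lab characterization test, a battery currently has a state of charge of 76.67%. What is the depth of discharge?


DOD = 100 - SOC = 100 - 76.67 = 23.33%

23.33%


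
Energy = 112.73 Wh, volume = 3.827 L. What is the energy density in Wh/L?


Volumetric ED = 112.73 Wh / 3.827 L = 29.46 Wh/L

29.46 Wh/L


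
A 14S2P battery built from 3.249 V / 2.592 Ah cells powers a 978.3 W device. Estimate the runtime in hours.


Step 1: E_pack = Ns * V_cell * Np * C_cell = 14 * 3.249 * 2 * 2.592 = 235.8 Wh
Step 2: t = E_pack / P = 235.8 / 978.3 = 0.2410 hr

0.2410 hr


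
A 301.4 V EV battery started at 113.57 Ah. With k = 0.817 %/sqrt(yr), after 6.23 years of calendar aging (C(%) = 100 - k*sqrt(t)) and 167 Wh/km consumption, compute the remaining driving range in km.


Step 1: capacity retention = 100 - 0.817 * sqrt(6.23) = 100 - 0.817 * 2.496 = 97.961%
Step 2: C_now = 113.57 * 97.961/100 = 111.25 Ah
Step 3: E_pack = V * C_now = 301.4 * 111.25 = 33531 Wh
Step 4: range = E_pack / consumption = 33531 / 167 = 200.8 km

200.8 km


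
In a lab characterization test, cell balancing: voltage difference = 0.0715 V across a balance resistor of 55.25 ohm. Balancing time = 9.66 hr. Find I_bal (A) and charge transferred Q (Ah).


First, Ohm's law: I_bal = 0.0715 V / 55.25 ohm = 0.0012941 A
Then Q = I * t = 0.0012941 A * 9.66 hr = 0.01250 Ah

I=0.0012941 A, Q=0.01250 Ah


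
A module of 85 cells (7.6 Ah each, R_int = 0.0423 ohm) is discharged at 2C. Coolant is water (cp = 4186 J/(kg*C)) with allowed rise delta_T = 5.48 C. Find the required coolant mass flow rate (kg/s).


Step 1: I = 2 * 7.6 = 15.2 A
Step 2: Q_cell = I^2 * R = 15.2^2 * 0.0423 = 9.773 W
Step 3: Q_total = 85 * 9.773 = 830.71 W
Step 4: m_dot = Q_total / (cp * dT) = 830.71 / (4186 * 5.48) = 0.03621 kg/s

0.03621 kg/s


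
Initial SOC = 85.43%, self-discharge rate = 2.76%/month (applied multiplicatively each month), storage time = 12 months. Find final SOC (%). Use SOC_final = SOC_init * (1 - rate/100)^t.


decay = (1 - 2.76/100)^12 = 0.71473
SOC_final = 85.43 * 0.71473 = 61.06%

61.06%


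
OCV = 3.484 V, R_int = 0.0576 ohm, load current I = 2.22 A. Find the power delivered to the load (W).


Step 1: V_terminal = OCV - I*R = 3.484 - 2.22 * 0.0576 = 3.3561 V
Step 2: P_out = V_terminal * I = 3.3561 * 2.22 = 7.451 W

7.451 W


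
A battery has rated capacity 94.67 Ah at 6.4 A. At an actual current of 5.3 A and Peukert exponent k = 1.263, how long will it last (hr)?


t_rated = C / I_rated = 94.67 / 6.4 = 14.792 hr
(I_rated/I)^k = (1.2075)^1.263 = 1.2689
t = t_rated * (I_rated/I)^k = 14.792 * 1.2689 = 18.77 hr

18.77 hr


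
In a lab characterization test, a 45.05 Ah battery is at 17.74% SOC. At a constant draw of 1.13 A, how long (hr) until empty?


Step 1: remaining = SOC/100 * C_total = 17.74/100 * 45.05 = 7.9919 Ah
Step 2: t = remaining / I = 7.9919 / 1.13 = 7.072 hr

7.072 hr


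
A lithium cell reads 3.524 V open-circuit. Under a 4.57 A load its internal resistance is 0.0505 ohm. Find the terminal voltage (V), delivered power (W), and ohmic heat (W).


Step 1: V_terminal = OCV - I*R = 3.524 - 4.57 * 0.0505 = 3.2932 V
Step 2: P_out = V_terminal * I = 3.2932 * 4.57 = 15.05 W
Step 3: Q = I^2 * R = 4.57^2 * 0.0505 = 1.055 W

V=3.2932 V, P=15.05 W, Q=1.055 W


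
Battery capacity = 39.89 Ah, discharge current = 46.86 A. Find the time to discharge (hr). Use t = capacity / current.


t = capacity / current = 39.89 / 46.86 = 0.8513 hr

0.8513 hr


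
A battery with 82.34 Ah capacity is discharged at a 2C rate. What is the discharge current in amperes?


I = C_rate * capacity = 2 * 82.34 = 164.68 A

164.68 A


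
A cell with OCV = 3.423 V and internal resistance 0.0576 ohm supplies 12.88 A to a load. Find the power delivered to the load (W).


Step 1: V_terminal = OCV - I*R = 3.423 - 12.88 * 0.0576 = 2.6811 V
Step 2: P_out = V_terminal * I = 2.6811 * 12.88 = 34.53 W

34.53 W


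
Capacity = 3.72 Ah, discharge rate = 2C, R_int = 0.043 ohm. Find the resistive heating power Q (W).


Step 1: I = C_rate * capacity = 2 * 3.72 = 7.44 A
Step 2: Q = I^2 * R = 7.44^2 * 0.043 = 55.354 * 0.043 = 2.380 W

2.380 W


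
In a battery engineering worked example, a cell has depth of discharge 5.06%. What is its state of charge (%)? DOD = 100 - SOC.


SOC = 100 - DOD = 100 - 5.06 = 94.94%

94.94%


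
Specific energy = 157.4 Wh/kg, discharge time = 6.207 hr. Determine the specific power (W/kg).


P_specific = E / t = 157.4 / 6.207 = 25.36 W/kg

25.36 W/kg


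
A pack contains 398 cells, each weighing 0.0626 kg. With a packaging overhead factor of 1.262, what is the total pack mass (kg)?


m_pack = n * m_cell * overhead = 398 * 0.0626 * 1.262 = 31.44 kg

31.44 kg


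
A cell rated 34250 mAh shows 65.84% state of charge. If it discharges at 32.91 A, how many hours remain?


Convert: C_total = 34250 mAh = 34.25 Ah
Step 1: remaining = SOC/100 * C_total = 65.84/100 * 34.25 = 22.55 Ah
Step 2: t = remaining / I = 22.55 / 32.91 = 0.6852 hr

0.6852 hr


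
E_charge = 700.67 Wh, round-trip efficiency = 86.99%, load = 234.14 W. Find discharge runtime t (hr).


Step 1: E_discharge = eta/100 * E_charge = 86.99/100 * 700.67 = 609.51 Wh
Step 2: t = E_discharge / P = 609.51 / 234.14 = 2.603 hr

2.603 hr


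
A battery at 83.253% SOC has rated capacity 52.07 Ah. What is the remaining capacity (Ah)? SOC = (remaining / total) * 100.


remaining = SOC / 100 * total = 83.253 / 100 * 52.07 = 43.35 Ah

43.35 Ah


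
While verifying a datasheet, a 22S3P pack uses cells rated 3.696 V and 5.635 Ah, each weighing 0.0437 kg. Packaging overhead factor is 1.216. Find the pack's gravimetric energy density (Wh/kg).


Step 1: V_pack = 22 * 3.696 = 81.312 V
Step 2: C_pack = 3 * 5.635 = 16.905 Ah
Step 3: E_pack = V_pack * C_pack = 81.312 * 16.905 = 1374.6 Wh
Step 4: m_pack = 22 * 3 * 0.0437 * 1.216 = 3.5072 kg
Step 5: ED = E_pack / m_pack = 1374.6 / 3.5072 = 391.9 Wh/kg

391.9 Wh/kg


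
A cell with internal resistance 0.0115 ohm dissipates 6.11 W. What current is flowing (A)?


I = sqrt(Q / R) = sqrt(6.11 / 0.0115) = sqrt(531.3) = 23.05 A

23.05 A


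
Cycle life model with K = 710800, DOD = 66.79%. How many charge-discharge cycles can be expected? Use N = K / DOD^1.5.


DOD^1.5 = 545.84
N = K / DOD^1.5 = 710800 / 545.84 = 1302

1302 cycles


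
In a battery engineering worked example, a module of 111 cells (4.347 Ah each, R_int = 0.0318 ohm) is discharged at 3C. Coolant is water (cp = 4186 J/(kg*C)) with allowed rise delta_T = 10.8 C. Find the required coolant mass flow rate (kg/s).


Step 1: I = 3 * 4.347 = 13.041 A
Step 2: Q_cell = I^2 * R = 13.041^2 * 0.0318 = 5.4082 W
Step 3: Q_total = 111 * 5.4082 = 600.31 W
Step 4: m_dot = Q_total / (cp * dT) = 600.31 / (4186 * 10.8) = 0.01328 kg/s

0.01328 kg/s


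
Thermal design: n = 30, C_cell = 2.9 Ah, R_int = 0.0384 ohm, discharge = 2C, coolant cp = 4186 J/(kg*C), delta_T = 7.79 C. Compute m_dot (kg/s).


Step 1: I = 2 * 2.9 = 5.8 A
Step 2: Q_cell = I^2 * R = 5.8^2 * 0.0384 = 1.2918 W
Step 3: Q_total = 30 * 1.2918 = 38.754 W
Step 4: m_dot = Q_total / (cp * dT) = 38.754 / (4186 * 7.79) = 0.001188 kg/s

0.001188 kg/s


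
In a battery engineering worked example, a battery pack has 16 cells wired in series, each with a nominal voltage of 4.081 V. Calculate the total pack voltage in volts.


Series voltages add: 16 * 4.081 V = 65.296 V

65.296 V


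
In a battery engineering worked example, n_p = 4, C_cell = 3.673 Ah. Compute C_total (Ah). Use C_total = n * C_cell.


Parallel capacities add: 4 * 3.673 Ah = 14.692 Ah

14.692 Ah


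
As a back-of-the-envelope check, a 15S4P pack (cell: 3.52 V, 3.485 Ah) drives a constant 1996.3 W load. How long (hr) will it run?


Step 1: E_pack = Ns * V_cell * Np * C_cell = 15 * 3.52 * 4 * 3.485 = 736.03 Wh
Step 2: t = E_pack / P = 736.03 / 1996.3 = 0.3687 hr

0.3687 hr


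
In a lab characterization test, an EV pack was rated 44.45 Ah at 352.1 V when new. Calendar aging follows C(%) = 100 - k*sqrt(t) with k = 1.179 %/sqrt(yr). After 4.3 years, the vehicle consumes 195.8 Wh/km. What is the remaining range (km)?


Step 1: capacity retention = 100 - 1.179 * sqrt(4.3) = 100 - 1.179 * 2.0736 = 97.555%
Step 2: C_now = 44.45 * 97.555/100 = 43.363 Ah
Step 3: E_pack = V * C_now = 352.1 * 43.363 = 15268 Wh
Step 4: range = E_pack / consumption = 15268 / 195.8 = 77.98 km

77.98 km


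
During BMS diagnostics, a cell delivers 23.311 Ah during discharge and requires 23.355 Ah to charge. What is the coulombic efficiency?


eta_c = Q_dis / Q_chg * 100 = 23.311 / 23.355 * 100 = 99.81%

99.81%


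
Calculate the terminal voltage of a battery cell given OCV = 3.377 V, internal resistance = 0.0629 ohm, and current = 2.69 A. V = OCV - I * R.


V = OCV - I*R = 3.377 - 2.69 * 0.0629 = 3.208 V

3.208 V


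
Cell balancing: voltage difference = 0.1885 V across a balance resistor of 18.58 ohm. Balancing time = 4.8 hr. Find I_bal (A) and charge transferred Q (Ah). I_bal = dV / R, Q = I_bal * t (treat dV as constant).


I_bal = dV / R = 0.1885 / 18.58 = 0.010145 A
Q = I_bal * t = 0.010145 * 4.8 = 0.04870 Ah

I=0.010145 A, Q=0.04870 Ah


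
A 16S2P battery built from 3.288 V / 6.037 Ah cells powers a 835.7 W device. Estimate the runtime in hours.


Step 1: E_pack = Ns * V_cell * Np * C_cell = 16 * 3.288 * 2 * 6.037 = 635.19 Wh
Step 2: t = E_pack / P = 635.19 / 835.7 = 0.7601 hr

0.7601 hr


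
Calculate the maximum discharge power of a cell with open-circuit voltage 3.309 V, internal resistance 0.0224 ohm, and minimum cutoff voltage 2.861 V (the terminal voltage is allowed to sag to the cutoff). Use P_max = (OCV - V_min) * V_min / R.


P_max = (OCV - V_min) * V_min / R = (3.309 - 2.861) * 2.861 / 0.0224 = 0.448 * 2.861 / 0.0224 = 57.22 W

57.22 W


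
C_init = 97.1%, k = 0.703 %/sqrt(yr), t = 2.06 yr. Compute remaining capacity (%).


Step 1: sqrt(2.06 yr) = 1.4353
Step 2: drop = 0.703 * 1.4353 = 1.009
Step 3: C_final = 97.1 - 1.009 = 96.09%

96.09%


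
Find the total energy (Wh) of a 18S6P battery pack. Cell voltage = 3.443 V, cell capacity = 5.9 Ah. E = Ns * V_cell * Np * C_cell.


E = Ns * Vcell * Np * Ccell = 18 * 3.443 * 6 * 5.9 = 2194 Wh

2194 Wh


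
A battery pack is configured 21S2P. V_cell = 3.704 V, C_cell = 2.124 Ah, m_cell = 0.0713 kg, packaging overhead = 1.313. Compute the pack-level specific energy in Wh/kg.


Step 1: V_pack = 21 * 3.704 = 77.784 V
Step 2: C_pack = 2 * 2.124 = 4.248 Ah
Step 3: E_pack = V_pack * C_pack = 77.784 * 4.248 = 330.43 Wh
Step 4: m_pack = 21 * 2 * 0.0713 * 1.313 = 3.9319 kg
Step 5: ED = E_pack / m_pack = 330.43 / 3.9319 = 84.04 Wh/kg

84.04 Wh/kg


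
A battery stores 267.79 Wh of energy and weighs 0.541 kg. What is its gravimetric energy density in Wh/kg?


Specific energy = 267.79 Wh / 0.541 kg = 495.0 Wh/kg

495.0 Wh/kg


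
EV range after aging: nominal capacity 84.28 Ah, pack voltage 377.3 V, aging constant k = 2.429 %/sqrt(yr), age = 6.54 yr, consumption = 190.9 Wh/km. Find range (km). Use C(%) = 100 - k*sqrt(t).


Step 1: capacity retention = 100 - 2.429 * sqrt(6.54) = 100 - 2.429 * 2.5573 = 93.788%
Step 2: C_now = 84.28 * 93.788/100 = 79.045 Ah
Step 3: E_pack = V * C_now = 377.3 * 79.045 = 29824 Wh
Step 4: range = E_pack / consumption = 29824 / 190.9 = 156.2 km

156.2 km


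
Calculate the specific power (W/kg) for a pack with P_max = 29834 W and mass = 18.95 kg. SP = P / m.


Specific power = 29834 W / 18.95 kg = 1574 W/kg

1574 W/kg


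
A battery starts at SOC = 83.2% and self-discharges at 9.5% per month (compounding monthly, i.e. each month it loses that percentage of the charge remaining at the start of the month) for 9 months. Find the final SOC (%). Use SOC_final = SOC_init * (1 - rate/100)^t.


decay = (1 - 9.5/100)^9 = 0.40723
SOC_final = 83.2 * 0.40723 = 33.88%

33.88%


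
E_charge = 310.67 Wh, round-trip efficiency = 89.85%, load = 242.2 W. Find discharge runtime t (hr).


Step 1: E_discharge = eta/100 * E_charge = 89.85/100 * 310.67 = 279.14 Wh
Step 2: t = E_discharge / P = 279.14 / 242.2 = 1.153 hr

1.153 hr


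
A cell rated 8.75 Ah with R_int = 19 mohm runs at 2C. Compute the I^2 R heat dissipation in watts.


Convert: R = 19 mohm = 0.019 ohm
Step 1: I = C_rate * capacity = 2 * 8.75 = 17.5 A
Step 2: Q = I^2 * R = 17.5^2 * 0.019 = 306.25 * 0.019 = 5.819 W

5.819 W


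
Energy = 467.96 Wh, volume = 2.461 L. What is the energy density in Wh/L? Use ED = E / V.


Volumetric ED = 467.96 Wh / 2.461 L = 190.2 Wh/L

190.2 Wh/L


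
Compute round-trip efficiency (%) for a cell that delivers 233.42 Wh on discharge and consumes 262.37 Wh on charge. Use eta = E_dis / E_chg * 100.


eta_e = E_dis / E_chg * 100 = 233.42 / 262.37 * 100 = 88.97%

88.97%


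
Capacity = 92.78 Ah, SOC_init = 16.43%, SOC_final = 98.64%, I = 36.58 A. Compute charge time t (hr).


Step 1: dSOC = 98.64% - 16.43% = 82.21%
Step 2: delta_Ah = 92.78 * 82.21 / 100 = 76.274 Ah
Step 3: t = 76.274 / 36.58 = 2.085 hr

2.085 hr


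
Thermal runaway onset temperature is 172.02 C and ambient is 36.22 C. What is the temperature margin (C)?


margin = T_onset - T_ambient = 172.02 - 36.22 = 135.8 C

135.8 C


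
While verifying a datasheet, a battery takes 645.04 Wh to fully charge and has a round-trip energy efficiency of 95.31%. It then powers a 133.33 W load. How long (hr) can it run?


Step 1: E_discharge = eta/100 * E_charge = 95.31/100 * 645.04 = 614.79 Wh
Step 2: t = E_discharge / P = 614.79 / 133.33 = 4.611 hr

4.611 hr


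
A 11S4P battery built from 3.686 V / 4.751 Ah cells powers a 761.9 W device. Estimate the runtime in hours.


Step 1: E_pack = Ns * V_cell * Np * C_cell = 11 * 3.686 * 4 * 4.751 = 770.54 Wh
Step 2: t = E_pack / P = 770.54 / 761.9 = 1.011 hr

1.011 hr


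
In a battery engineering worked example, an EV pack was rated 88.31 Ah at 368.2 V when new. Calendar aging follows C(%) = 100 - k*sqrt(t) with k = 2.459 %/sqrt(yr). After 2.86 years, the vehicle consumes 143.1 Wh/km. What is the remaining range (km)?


Step 1: capacity retention = 100 - 2.459 * sqrt(2.86) = 100 - 2.459 * 1.6912 = 95.841%
Step 2: C_now = 88.31 * 95.841/100 = 84.637 Ah
Step 3: E_pack = V * C_now = 368.2 * 84.637 = 31163 Wh
Step 4: range = E_pack / consumption = 31163 / 143.1 = 217.8 km

217.8 km


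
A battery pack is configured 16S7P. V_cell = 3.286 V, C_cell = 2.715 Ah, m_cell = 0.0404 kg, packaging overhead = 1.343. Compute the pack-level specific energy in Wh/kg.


Step 1: V_pack = 16 * 3.286 = 52.576 V
Step 2: C_pack = 7 * 2.715 = 19.005 Ah
Step 3: E_pack = V_pack * C_pack = 52.576 * 19.005 = 999.21 Wh
Step 4: m_pack = 16 * 7 * 0.0404 * 1.343 = 6.0768 kg
Step 5: ED = E_pack / m_pack = 999.21 / 6.0768 = 164.4 Wh/kg

164.4 Wh/kg


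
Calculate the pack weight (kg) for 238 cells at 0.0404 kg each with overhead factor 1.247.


m_pack = n * m_cell * overhead = 238 * 0.0404 * 1.247 = 11.99 kg

11.99 kg


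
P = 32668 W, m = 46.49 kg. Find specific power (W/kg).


Specific power = 32668 W / 46.49 kg = 702.7 W/kg

702.7 W/kg


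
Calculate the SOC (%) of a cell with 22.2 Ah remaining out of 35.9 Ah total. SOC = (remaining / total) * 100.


SOC = (remaining / total) * 100 = (22.2 / 35.9) * 100 = 61.84%

61.84%


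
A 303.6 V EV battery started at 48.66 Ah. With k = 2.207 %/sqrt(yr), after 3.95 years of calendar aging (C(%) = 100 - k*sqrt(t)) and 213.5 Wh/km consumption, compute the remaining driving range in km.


Step 1: capacity retention = 100 - 2.207 * sqrt(3.95) = 100 - 2.207 * 1.9875 = 95.614%
Step 2: C_now = 48.66 * 95.614/100 = 46.526 Ah
Step 3: E_pack = V * C_now = 303.6 * 46.526 = 14125 Wh
Step 4: range = E_pack / consumption = 14125 / 213.5 = 66.16 km

66.16 km


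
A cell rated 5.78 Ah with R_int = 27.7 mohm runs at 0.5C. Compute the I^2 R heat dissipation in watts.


Convert: R = 27.7 mohm = 0.0277 ohm
Step 1: I = C_rate * capacity = 0.5 * 5.78 = 2.89 A
Step 2: Q = I^2 * R = 2.89^2 * 0.0277 = 8.3521 * 0.0277 = 0.2314 W

0.2314 W


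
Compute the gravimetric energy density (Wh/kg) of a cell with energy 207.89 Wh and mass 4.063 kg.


ED = E / m = 207.89 / 4.063 = 51.17 Wh/kg

51.17 Wh/kg


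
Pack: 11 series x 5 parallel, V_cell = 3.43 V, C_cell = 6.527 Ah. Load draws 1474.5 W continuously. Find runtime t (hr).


Step 1: E_pack = Ns * V_cell * Np * C_cell = 11 * 3.43 * 5 * 6.527 = 1231.3 Wh
Step 2: t = E_pack / P = 1231.3 / 1474.5 = 0.8351 hr

0.8351 hr


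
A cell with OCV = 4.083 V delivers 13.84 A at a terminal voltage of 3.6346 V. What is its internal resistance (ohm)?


R = (OCV - V) / I = (4.083 - 3.6346) / 13.84 = 0.03240 ohm

0.03240 ohm


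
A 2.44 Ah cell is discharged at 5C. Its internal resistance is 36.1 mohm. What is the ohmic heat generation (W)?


Convert: R = 36.1 mohm = 0.0361 ohm
Step 1: I = C_rate * capacity = 5 * 2.44 = 12.2 A
Step 2: Q = I^2 * R = 12.2^2 * 0.0361 = 148.84 * 0.0361 = 5.373 W

5.373 W


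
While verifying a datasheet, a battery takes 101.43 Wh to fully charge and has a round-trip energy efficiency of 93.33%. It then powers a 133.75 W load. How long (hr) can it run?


Step 1: E_discharge = eta/100 * E_charge = 93.33/100 * 101.43 = 94.665 Wh
Step 2: t = E_discharge / P = 94.665 / 133.75 = 0.7078 hr

0.7078 hr


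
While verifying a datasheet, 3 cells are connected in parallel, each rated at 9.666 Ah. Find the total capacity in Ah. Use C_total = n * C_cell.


C_total = 3 * 9.666 = 28.998 Ah

28.998 Ah


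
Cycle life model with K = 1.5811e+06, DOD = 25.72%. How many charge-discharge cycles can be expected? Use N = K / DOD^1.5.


DOD^1.5 = 130.44
N = K / DOD^1.5 = 1.5811e+06 / 130.44 = 12120

12120 cycles


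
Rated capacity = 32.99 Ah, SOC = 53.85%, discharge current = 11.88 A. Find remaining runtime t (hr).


Step 1: remaining = SOC/100 * C_total = 53.85/100 * 32.99 = 17.765 Ah
Step 2: t = remaining / I = 17.765 / 11.88 = 1.495 hr

1.495 hr


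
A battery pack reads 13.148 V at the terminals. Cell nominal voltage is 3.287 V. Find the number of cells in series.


n = V_pack / V_cell = 13.148 / 3.287 = 4

4


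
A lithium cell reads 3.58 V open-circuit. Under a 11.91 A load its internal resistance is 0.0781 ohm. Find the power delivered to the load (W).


Step 1: V_terminal = OCV - I*R = 3.58 - 11.91 * 0.0781 = 2.6498 V
Step 2: P_out = V_terminal * I = 2.6498 * 11.91 = 31.56 W

31.56 W


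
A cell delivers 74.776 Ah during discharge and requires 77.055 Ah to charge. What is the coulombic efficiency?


Coulombic efficiency = 74.776/77.055 * 100% = 97.04%

97.04%


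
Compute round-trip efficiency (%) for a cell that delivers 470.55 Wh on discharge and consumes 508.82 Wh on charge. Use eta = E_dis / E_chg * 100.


eta_e = E_dis / E_chg * 100 = 470.55 / 508.82 * 100 = 92.48%

92.48%


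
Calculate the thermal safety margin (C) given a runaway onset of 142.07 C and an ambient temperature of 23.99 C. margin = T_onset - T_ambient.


Safety margin = 142.07 C - 23.99 C = 118.08 C

118.08 C


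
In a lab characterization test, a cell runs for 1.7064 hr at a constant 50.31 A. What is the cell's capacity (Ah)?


C = I * t = 50.31 * 1.7064 = 85.85 Ah

85.85 Ah


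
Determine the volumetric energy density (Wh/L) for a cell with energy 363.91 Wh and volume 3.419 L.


ED = E / V = 363.91 / 3.419 = 106.4 Wh/L

106.4 Wh/L


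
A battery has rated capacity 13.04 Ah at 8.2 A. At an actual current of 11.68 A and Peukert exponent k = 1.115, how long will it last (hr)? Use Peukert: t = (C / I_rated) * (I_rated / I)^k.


t_rated = C / I_rated = 13.04 / 8.2 = 1.5902 hr
(I_rated/I)^k = (0.70205)^1.115 = 0.67406
t = t_rated * (I_rated/I)^k = 1.5902 * 0.67406 = 1.072 hr

1.072 hr


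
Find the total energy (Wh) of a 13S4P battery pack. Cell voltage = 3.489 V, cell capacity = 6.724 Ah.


V_pack = 13 * 3.489 = 45.357 V
C_pack = 4 * 6.724 = 26.896 Ah
E = V_pack * C_pack = 45.357 * 26.896 = 1220 Wh

1220 Wh


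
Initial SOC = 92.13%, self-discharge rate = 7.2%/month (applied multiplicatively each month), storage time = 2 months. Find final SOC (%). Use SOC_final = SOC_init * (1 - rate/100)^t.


decay = (1 - 7.2/100)^2 = 0.86118
SOC_final = 92.13 * 0.86118 = 79.34%

79.34%


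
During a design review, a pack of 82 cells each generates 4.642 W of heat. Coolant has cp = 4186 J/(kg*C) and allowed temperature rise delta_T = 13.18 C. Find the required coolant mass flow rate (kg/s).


Step 1: Total heat Q = 82 * 4.642 W = 380.64 W
Step 2: denom = cp * dT = 4186 * 13.18 = 55171
Step 3: m_dot = 380.64 / 55171 = 0.006899 kg/s

0.006899 kg/s


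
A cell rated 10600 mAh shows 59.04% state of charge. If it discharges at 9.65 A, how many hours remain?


Convert: C_total = 10600 mAh = 10.6 Ah
Step 1: remaining = SOC/100 * C_total = 59.04/100 * 10.6 = 6.2582 Ah
Step 2: t = remaining / I = 6.2582 / 9.65 = 0.6485 hr

0.6485 hr


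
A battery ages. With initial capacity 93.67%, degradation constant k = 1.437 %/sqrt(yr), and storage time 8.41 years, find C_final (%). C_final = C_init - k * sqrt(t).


sqrt(t) = sqrt(8.41) = 2.9
C_final = 93.67 - 1.437 * 2.9 = 89.50%

89.50%


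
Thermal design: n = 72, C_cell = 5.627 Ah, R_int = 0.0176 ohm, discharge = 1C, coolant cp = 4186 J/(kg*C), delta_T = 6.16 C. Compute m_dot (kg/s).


Step 1: I = 1 * 5.627 = 5.627 A
Step 2: Q_cell = I^2 * R = 5.627^2 * 0.0176 = 0.55727 W
Step 3: Q_total = 72 * 0.55727 = 40.123 W
Step 4: m_dot = Q_total / (cp * dT) = 40.123 / (4186 * 6.16) = 0.001556 kg/s

0.001556 kg/s


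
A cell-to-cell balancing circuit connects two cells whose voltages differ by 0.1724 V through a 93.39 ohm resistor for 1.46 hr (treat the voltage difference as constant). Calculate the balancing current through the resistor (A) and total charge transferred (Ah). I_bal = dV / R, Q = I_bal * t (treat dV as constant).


I_bal = dV / R = 0.1724 / 93.39 = 0.001846 A
Q = I_bal * t = 0.001846 * 1.46 = 0.002695 Ah

I=0.001846 A, Q=0.002695 Ah


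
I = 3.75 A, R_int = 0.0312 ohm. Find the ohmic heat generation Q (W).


Q = I^2 * R = 3.75^2 * 0.0312 = 0.4388 W

0.4388 W


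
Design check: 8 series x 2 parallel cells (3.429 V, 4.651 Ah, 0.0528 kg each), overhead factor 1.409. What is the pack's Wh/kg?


Step 1: V_pack = 8 * 3.429 = 27.432 V
Step 2: C_pack = 2 * 4.651 = 9.302 Ah
Step 3: E_pack = V_pack * C_pack = 27.432 * 9.302 = 255.17 Wh
Step 4: m_pack = 8 * 2 * 0.0528 * 1.409 = 1.1903 kg
Step 5: ED = E_pack / m_pack = 255.17 / 1.1903 = 214.4 Wh/kg

214.4 Wh/kg


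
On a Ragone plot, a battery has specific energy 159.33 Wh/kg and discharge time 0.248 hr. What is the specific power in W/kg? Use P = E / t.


P_specific = E / t = 159.33 / 0.248 = 642.5 W/kg

642.5 W/kg


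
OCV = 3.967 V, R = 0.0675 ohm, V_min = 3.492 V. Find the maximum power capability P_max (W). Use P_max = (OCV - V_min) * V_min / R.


P_max = (OCV - V_min) * V_min / R = (3.967 - 3.492) * 3.492 / 0.0675 = 0.475 * 3.492 / 0.0675 = 24.57 W

24.57 W


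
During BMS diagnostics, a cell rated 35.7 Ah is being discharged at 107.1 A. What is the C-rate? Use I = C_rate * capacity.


C_rate = I / capacity = 107.1 / 35.7 = 3C

3C


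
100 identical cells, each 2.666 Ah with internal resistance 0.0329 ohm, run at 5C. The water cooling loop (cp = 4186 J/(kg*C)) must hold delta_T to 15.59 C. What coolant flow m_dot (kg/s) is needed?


Step 1: I = 5 * 2.666 = 13.33 A
Step 2: Q_cell = I^2 * R = 13.33^2 * 0.0329 = 5.846 W
Step 3: Q_total = 100 * 5.846 = 584.6 W
Step 4: m_dot = Q_total / (cp * dT) = 584.6 / (4186 * 15.59) = 0.008958 kg/s

0.008958 kg/s


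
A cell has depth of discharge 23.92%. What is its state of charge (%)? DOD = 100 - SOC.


SOC = 100 - DOD = 100 - 23.92 = 76.08%

76.08%


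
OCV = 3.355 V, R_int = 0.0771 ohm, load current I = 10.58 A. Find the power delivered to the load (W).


Step 1: V_terminal = OCV - I*R = 3.355 - 10.58 * 0.0771 = 2.5393 V
Step 2: P_out = V_terminal * I = 2.5393 * 10.58 = 26.87 W

26.87 W


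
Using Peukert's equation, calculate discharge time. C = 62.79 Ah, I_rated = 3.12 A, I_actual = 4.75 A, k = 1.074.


Step 1: t_rated = C / I_rated = 62.79 / 3.12 = 20.125 hr
Step 2: ratio = 3.12 / 4.75 = 0.65684
Step 3: ratio^k = 0.65684^1.074 = 0.63672
Step 4: t = t_rated * ratio^k = 20.125 * 0.63672 = 12.81 hr

12.81 hr


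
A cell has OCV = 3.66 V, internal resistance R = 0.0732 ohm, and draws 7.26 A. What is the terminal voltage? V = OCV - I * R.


V = OCV - I*R = 3.66 - 7.26 * 0.0732 = 3.129 V

3.129 V


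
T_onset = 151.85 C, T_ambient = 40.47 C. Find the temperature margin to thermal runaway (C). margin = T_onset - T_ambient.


Safety margin = 151.85 C - 40.47 C = 111.38 C

111.38 C
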